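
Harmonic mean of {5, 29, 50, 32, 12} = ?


Sum of reciprocals = 1/5 + 1/29 + 1/50 + 1/32 + 1/12 = 0.369066
HM = 5/0.369066 = 13.5477

HM = 13.5477


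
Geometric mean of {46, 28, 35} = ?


Product = 46 × 28 × 35 = 45080
GM = 45080^(1/3) = 35.5900

GM = 35.5900


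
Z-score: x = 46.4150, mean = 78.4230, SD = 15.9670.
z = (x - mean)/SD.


z = (46.4150 - 78.4230)/15.9670
= -32.0080/15.9670
= -2.0046

z = -2.0046


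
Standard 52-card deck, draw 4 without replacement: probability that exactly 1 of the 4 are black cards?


Hypergeometric: P(X=1) = C(26,1)·C(26,3) / C(52,4)
= 26 × 2600 / 270725
= 67600/270725 = 0.2497

P = 0.2497


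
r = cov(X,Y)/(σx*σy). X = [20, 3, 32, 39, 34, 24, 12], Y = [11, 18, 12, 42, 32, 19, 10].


Mean X = 23.4286, Mean Y = 20.5714
SD X = 11.878638, SD Y = 11.184902
Cov = 83.755102
r = 83.755102/(11.878638*11.184902) = 0.6304

r = 0.6304


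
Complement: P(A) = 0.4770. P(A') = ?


P(not A) = 1 - 0.4770 = 0.5230

P(not A) = 0.5230


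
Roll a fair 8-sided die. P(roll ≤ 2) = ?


Favorable outcomes (roll ≤ 2): 2
Total outcomes = 8
P = 2/8 = 0.2500

P = 0.2500


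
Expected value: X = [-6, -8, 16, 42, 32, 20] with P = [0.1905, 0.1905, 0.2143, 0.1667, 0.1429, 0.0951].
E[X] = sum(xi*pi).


E[X] = -6*0.1905 - 8*0.1905 + 16*0.2143 + 42*0.1667 + 32*0.1429 + 20*0.0951
= -1.1430 - 1.5240 + 3.4288 + 7.0014 + 4.5728 + 1.9020
= 14.2380

E[X] = 14.2380


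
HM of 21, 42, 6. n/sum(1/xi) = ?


Sum of reciprocals = 1/21 + 1/42 + 1/6 = 0.238095
HM = 3/0.238095 = 12.6000

HM = 12.6000


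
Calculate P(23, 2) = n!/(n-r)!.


P(23,2) = 23!/21!
= 25852016738884976640000/51090942171709440000
= 506

P(23,2) = 506


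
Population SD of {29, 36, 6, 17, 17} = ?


Mean = 21.0000
Variance = 109.2000
SD = sqrt(109.2000) = 10.4499

SD = 10.4499


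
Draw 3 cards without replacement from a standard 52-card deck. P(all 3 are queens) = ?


P(all queens) = (4/52) × (3/51) × (2/50)
= 0.0002

P = 0.0002


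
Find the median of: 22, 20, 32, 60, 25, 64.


Sorted: 20, 22, 25, 32, 60, 64
n = 6 (even)
Middle values: 25 and 32
Median = (25+32)/2 = 28.5000

Median = 28.5000


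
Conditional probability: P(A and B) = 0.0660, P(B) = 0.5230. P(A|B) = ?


P(A|B) = 0.0660/0.5230 = 0.1262

P(A|B) = 0.1262


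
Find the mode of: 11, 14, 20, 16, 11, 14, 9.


Frequencies: 9:1, 11:2, 14:2, 16:1, 20:1
Max frequency = 2
Mode = 11, 14

Mode = 11, 14


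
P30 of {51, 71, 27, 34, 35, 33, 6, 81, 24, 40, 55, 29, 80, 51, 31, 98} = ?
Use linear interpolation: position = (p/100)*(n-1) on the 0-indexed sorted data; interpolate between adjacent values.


Sorted: 6, 24, 27, 29, 31, 33, 34, 35, 40, 51, 51, 55, 71, 80, 81, 98
n = 16
Index = 30/100 * 15 = 4.5000
Lower = data[4] = 31, Upper = data[5] = 33
P30 = 31 + 0.5000*(2) = 32.0000

P30 = 32.0000


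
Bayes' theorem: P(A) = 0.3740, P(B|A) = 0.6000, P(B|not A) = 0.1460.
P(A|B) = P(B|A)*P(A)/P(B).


P(B) = P(B|A)*P(A) + P(B|A')*P(A')
= 0.6000*0.3740 + 0.1460*0.6260
= 0.224400 + 0.091396 = 0.315796
P(A|B) = 0.224400/0.315796 = 0.7106

P(A|B) = 0.7106


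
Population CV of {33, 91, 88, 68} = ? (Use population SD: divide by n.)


Mean = 70.0000
SD = 23.1193
CV = (23.1193/70.0000)*100 = 33.0275%

CV = 33.0275%


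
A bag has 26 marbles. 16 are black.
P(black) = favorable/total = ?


P = 16/26 = 0.6154

P = 0.6154


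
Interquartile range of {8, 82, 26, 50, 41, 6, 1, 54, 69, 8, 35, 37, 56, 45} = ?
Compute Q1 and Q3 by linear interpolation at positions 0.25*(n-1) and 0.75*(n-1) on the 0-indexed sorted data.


Sorted: 1, 6, 8, 8, 26, 35, 37, 41, 45, 50, 54, 56, 69, 82
Q1 (25th %ile) = 12.5000
Q3 (75th %ile) = 53.0000
IQR = 53.0000 - 12.5000 = 40.5000

IQR = 40.5000


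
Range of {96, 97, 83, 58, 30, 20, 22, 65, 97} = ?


Max = 97, Min = 20
Range = 97 - 20 = 77

Range = 77


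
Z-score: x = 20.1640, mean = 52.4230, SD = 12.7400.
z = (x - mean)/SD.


z = (20.1640 - 52.4230)/12.7400
= -32.2590/12.7400
= -2.5321

z = -2.5321


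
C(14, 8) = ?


C(14,8) = 14!/(8! × 6!)
= 87178291200/(40320 × 720)
= 3003

C(14,8) = 3003


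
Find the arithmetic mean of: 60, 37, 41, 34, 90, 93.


Sum = 60 + 37 + 41 + 34 + 90 + 93 = 355
n = 6
Mean = 355/6 = 59.1667

Mean = 59.1667


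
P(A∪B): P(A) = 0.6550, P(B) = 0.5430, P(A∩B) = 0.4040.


P(A∪B) = 0.6550 + 0.5430 - 0.4040
= 1.1980 - 0.4040
= 0.7940

P(A∪B) = 0.7940


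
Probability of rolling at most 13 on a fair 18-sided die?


Favorable outcomes (roll ≤ 13): 13
Total outcomes = 18
P = 13/18 = 0.7222

P = 0.7222


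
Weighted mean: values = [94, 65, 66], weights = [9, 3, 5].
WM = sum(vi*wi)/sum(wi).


Numerator = 94*9 + 65*3 + 66*5 = 1371
Denominator = 9 + 3 + 5 = 17
WM = 1371/17 = 80.6471

WM = 80.6471


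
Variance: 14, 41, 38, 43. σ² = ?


Mean = 34.0000
Squared deviations: 400.0000, 49.0000, 16.0000, 81.0000
Sum = 546.0000
Variance = 546.0000/4 = 136.5000

Variance = 136.5000


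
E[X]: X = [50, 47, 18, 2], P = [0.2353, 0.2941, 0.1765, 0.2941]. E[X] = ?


E[X] = 50*0.2353 + 47*0.2941 + 18*0.1765 + 2*0.2941
= 11.7650 + 13.8227 + 3.1770 + 0.5882
= 29.3529

E[X] = 29.3529


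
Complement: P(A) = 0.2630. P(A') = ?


P(not A) = 1 - 0.2630 = 0.7370

P(not A) = 0.7370


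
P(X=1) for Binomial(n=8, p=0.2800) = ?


C(8,1) = 8
p^1 = 0.280000
(1-p)^7 = 0.100306
P = 8 * 0.280000 * 0.100306 = 0.2247

P(X=1) = 0.2247


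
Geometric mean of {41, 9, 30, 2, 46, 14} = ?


Product = 41 × 9 × 30 × 2 × 46 × 14 = 14258160
GM = 14258160^(1/6) = 15.5720

GM = 15.5720


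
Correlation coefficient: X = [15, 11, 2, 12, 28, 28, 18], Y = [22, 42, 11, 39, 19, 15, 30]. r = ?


Mean X = 16.2857, Mean Y = 25.4286
SD X = 8.696704, SD Y = 11.017611
Cov = -17.836735
r = -17.836735/(8.696704*11.017611) = -0.1862

r = -0.1862


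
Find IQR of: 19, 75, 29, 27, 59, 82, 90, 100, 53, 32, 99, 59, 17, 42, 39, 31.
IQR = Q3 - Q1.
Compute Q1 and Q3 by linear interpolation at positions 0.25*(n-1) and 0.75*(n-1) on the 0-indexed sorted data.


Sorted: 17, 19, 27, 29, 31, 32, 39, 42, 53, 59, 59, 75, 82, 90, 99, 100
Q1 (25th %ile) = 30.5000
Q3 (75th %ile) = 76.7500
IQR = 76.7500 - 30.5000 = 46.2500

IQR = 46.2500


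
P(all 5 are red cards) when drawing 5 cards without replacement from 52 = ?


P(all red cards) = (26/52) × (25/51) × (24/50) × (23/49) × (22/48)
= 0.0253

P = 0.0253


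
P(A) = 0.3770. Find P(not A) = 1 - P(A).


P(not A) = 1 - 0.3770 = 0.6230

P(not A) = 0.6230


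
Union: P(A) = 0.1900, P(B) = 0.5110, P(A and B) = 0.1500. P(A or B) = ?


P(A∪B) = 0.1900 + 0.5110 - 0.1500
= 0.7010 - 0.1500
= 0.5510

P(A∪B) = 0.5510


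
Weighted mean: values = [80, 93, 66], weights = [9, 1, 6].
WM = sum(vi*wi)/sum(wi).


Numerator = 80*9 + 93*1 + 66*6 = 1209
Denominator = 9 + 1 + 6 = 16
WM = 1209/16 = 75.5625

WM = 75.5625


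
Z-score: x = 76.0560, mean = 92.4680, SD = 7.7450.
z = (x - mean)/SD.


z = (76.0560 - 92.4680)/7.7450
= -16.4120/7.7450
= -2.1190

z = -2.1190


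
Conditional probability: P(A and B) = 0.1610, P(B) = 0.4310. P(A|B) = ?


P(A|B) = 0.1610/0.4310 = 0.3735

P(A|B) = 0.3735


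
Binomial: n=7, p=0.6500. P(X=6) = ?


C(7,6) = 7
p^6 = 0.075419
(1-p)^1 = 0.350000
P = 7 * 0.075419 * 0.350000 = 0.1848

P(X=6) = 0.1848


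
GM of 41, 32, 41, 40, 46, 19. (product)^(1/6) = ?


Product = 41 × 32 × 41 × 40 × 46 × 19 = 1880568320
GM = 1880568320^(1/6) = 35.1330

GM = 35.1330


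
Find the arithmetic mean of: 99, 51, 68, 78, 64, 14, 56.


Sum = 99 + 51 + 68 + 78 + 64 + 14 + 56 = 430
n = 7
Mean = 430/7 = 61.4286

Mean = 61.4286


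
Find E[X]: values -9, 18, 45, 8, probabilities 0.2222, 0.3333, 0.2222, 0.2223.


E[X] = -9*0.2222 + 18*0.3333 + 45*0.2222 + 8*0.2223
= -1.9998 + 5.9994 + 9.9990 + 1.7784
= 15.7770

E[X] = 15.7770


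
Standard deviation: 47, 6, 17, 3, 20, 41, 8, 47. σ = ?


Mean = 23.6250
Variance = 303.9844
SD = sqrt(303.9844) = 17.4351

SD = 17.4351


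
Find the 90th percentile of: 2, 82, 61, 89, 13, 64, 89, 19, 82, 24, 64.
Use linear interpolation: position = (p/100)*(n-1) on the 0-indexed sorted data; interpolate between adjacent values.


Sorted: 2, 13, 19, 24, 61, 64, 64, 82, 82, 89, 89
n = 11
Index = 90/100 * 10 = 9.0000
Lower = data[9] = 89, Upper = data[10] = 89
P90 = 89 + 0*(0) = 89.0000

P90 = 89.0000


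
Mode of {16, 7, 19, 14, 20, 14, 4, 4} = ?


Frequencies: 4:2, 7:1, 14:2, 16:1, 19:1, 20:1
Max frequency = 2
Mode = 4, 14

Mode = 4, 14


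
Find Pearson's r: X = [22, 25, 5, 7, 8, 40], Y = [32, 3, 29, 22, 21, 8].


Mean X = 17.8333, Mean Y = 19.1667
SD X = 12.508886, SD Y = 10.478815
Cov = -80.805556
r = -80.805556/(12.508886*10.478815) = -0.6165

r = -0.6165


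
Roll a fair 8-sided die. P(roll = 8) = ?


Favorable outcomes (roll = 8): 1
Total outcomes = 8
P = 1/8 = 0.1250

P = 0.1250


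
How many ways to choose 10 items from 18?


C(18,10) = 18!/(10! × 8!)
= 6402373705728000/(3628800 × 40320)
= 43758

C(18,10) = 43758


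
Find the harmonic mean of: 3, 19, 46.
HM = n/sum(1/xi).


Sum of reciprocals = 1/3 + 1/19 + 1/46 = 0.407704
HM = 3/0.407704 = 7.3583

HM = 7.3583


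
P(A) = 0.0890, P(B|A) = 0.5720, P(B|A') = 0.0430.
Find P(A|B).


P(B) = P(B|A)*P(A) + P(B|A')*P(A')
= 0.5720*0.0890 + 0.0430*0.9110
= 0.050908 + 0.039173 = 0.090081
P(A|B) = 0.050908/0.090081 = 0.5651

P(A|B) = 0.5651


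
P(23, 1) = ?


P(23,1) = 23!/22!
= 25852016738884976640000/1124000727777607680000
= 23

P(23,1) = 23


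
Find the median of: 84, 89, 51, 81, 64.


Sorted: 51, 64, 81, 84, 89
n = 5 (odd)
Middle value = 81

Median = 81


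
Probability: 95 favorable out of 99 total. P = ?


P = 95/99 = 0.9596

P = 0.9596


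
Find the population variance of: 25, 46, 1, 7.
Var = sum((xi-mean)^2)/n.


Mean = 19.7500
Squared deviations: 27.5625, 689.0625, 351.5625, 162.5625
Sum = 1230.7500
Variance = 1230.7500/4 = 307.6875

Variance = 307.6875


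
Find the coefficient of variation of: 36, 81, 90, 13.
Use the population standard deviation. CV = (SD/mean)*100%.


Mean = 55.0000
SD = 31.7254
CV = (31.7254/55.0000)*100 = 57.6825%

CV = 57.6825%


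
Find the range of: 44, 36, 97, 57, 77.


Max = 97, Min = 36
Range = 97 - 36 = 61

Range = 61


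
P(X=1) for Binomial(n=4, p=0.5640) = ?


C(4,1) = 4
p^1 = 0.564000
(1-p)^3 = 0.082882
P = 4 * 0.564000 * 0.082882 = 0.1870

P(X=1) = 0.1870


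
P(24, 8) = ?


P(24,8) = 24!/16!
= 620448401733239439360000/20922789888000
= 29654190720

P(24,8) = 29654190720


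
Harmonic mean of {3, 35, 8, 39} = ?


Sum of reciprocals = 1/3 + 1/35 + 1/8 + 1/39 = 0.512546
HM = 4/0.512546 = 7.8042

HM = 7.8042


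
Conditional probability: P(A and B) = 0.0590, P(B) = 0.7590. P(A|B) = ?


P(A|B) = 0.0590/0.7590 = 0.0777

P(A|B) = 0.0777


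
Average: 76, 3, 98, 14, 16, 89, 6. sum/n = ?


Sum = 76 + 3 + 98 + 14 + 16 + 89 + 6 = 302
n = 7
Mean = 302/7 = 43.1429

Mean = 43.1429


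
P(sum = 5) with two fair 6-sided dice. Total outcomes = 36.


Total outcomes = 6×6 = 36
Favorable (sum = 5): 4
P = 4/36 = 0.1111

P = 0.1111


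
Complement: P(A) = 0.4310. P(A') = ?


P(not A) = 1 - 0.4310 = 0.5690

P(not A) = 0.5690


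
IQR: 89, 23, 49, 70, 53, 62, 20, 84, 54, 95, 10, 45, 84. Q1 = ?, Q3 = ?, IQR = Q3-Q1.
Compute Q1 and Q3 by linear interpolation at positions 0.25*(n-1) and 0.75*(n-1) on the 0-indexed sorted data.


Sorted: 10, 20, 23, 45, 49, 53, 54, 62, 70, 84, 84, 89, 95
Q1 (25th %ile) = 45.0000
Q3 (75th %ile) = 84.0000
IQR = 84.0000 - 45.0000 = 39.0000

IQR = 39.0000


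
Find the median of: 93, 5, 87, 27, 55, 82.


Sorted: 5, 27, 55, 82, 87, 93
n = 6 (even)
Middle values: 55 and 82
Median = (55+82)/2 = 68.5000

Median = 68.5000


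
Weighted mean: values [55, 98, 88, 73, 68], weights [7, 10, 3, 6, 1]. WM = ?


Numerator = 55*7 + 98*10 + 88*3 + 73*6 + 68*1 = 2135
Denominator = 7 + 10 + 3 + 6 + 1 = 27
WM = 2135/27 = 79.0741

WM = 79.0741


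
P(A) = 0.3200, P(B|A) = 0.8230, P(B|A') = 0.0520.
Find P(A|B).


P(B) = P(B|A)*P(A) + P(B|A')*P(A')
= 0.8230*0.3200 + 0.0520*0.6800
= 0.263360 + 0.035360 = 0.298720
P(A|B) = 0.263360/0.298720 = 0.8816

P(A|B) = 0.8816


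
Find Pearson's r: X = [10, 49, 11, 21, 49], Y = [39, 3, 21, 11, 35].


Mean X = 28.0000, Mean Y = 21.8000
SD X = 17.572706, SD Y = 13.717143
Cov = -67.600000
r = -67.600000/(17.572706*13.717143) = -0.2804

r = -0.2804


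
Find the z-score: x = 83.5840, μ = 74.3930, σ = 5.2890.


z = (83.5840 - 74.3930)/5.2890
= 9.1910/5.2890
= 1.7378

z = 1.7378


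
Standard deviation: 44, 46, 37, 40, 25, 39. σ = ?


Mean = 38.5000
Variance = 45.5833
SD = sqrt(45.5833) = 6.7515

SD = 6.7515


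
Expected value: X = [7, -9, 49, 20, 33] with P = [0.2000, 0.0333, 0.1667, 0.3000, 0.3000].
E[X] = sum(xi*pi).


E[X] = 7*0.2000 - 9*0.0333 + 49*0.1667 + 20*0.3000 + 33*0.3000
= 1.4000 - 0.2997 + 8.1683 + 6.0000 + 9.9000
= 25.1686

E[X] = 25.1686


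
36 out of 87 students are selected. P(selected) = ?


P = 36/87 = 0.4138

P = 0.4138


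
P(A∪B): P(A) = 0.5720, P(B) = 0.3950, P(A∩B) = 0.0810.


P(A∪B) = 0.5720 + 0.3950 - 0.0810
= 0.9670 - 0.0810
= 0.8860

P(A∪B) = 0.8860


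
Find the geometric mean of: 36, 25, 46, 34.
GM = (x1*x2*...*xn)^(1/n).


Product = 36 × 25 × 46 × 34 = 1407600
GM = 1407600^(1/4) = 34.4445

GM = 34.4445


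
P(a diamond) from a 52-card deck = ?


13 diamonds in 52 cards
P = 13/52 = 0.2500

P = 0.2500


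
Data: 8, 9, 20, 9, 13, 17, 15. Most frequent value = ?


Frequencies: 8:1, 9:2, 13:1, 15:1, 17:1, 20:1
Max frequency = 2
Mode = 9

Mode = 9


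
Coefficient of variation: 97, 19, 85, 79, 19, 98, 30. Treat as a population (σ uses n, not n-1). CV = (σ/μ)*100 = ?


Mean = 61.0000
SD = 33.9201
CV = (33.9201/61.0000)*100 = 55.6067%

CV = 55.6067%


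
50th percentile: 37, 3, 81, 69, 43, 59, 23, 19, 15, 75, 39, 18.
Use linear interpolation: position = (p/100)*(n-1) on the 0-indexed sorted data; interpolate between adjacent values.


Sorted: 3, 15, 18, 19, 23, 37, 39, 43, 59, 69, 75, 81
n = 12
Index = 50/100 * 11 = 5.5000
Lower = data[5] = 37, Upper = data[6] = 39
P50 = 37 + 0.5000*(2) = 38.0000

P50 = 38.0000


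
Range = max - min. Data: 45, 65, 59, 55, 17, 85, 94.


Max = 94, Min = 17
Range = 94 - 17 = 77

Range = 77


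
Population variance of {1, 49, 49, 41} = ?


Mean = 35.0000
Squared deviations: 1156.0000, 196.0000, 196.0000, 36.0000
Sum = 1584.0000
Variance = 1584.0000/4 = 396.0000

Variance = 396.0000


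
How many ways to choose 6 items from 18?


C(18,6) = 18!/(6! × 12!)
= 6402373705728000/(720 × 479001600)
= 18564

C(18,6) = 18564


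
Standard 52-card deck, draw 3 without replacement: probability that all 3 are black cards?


P(all black cards) = (26/52) × (25/51) × (24/50)
= 0.1176

P = 0.1176


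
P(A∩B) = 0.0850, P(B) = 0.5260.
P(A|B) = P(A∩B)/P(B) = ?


P(A|B) = 0.0850/0.5260 = 0.1616

P(A|B) = 0.1616


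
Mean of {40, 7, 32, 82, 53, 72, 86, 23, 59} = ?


Sum = 40 + 7 + 32 + 82 + 53 + 72 + 86 + 23 + 59 = 454
n = 9
Mean = 454/9 = 50.4444

Mean = 50.4444


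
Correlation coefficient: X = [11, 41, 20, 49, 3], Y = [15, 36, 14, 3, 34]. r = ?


Mean X = 24.8000, Mean Y = 20.4000
SD X = 17.531686, SD Y = 12.658594
Cov = -71.920000
r = -71.920000/(17.531686*12.658594) = -0.3241

r = -0.3241


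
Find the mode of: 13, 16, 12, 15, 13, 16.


Frequencies: 12:1, 13:2, 15:1, 16:2
Max frequency = 2
Mode = 13, 16

Mode = 13, 16


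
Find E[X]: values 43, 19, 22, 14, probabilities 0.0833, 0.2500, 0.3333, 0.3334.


E[X] = 43*0.0833 + 19*0.2500 + 22*0.3333 + 14*0.3334
= 3.5819 + 4.7500 + 7.3326 + 4.6676
= 20.3321

E[X] = 20.3321


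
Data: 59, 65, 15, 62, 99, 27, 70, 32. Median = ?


Sorted: 15, 27, 32, 59, 62, 65, 70, 99
n = 8 (even)
Middle values: 59 and 62
Median = (59+62)/2 = 60.5000

Median = 60.5000


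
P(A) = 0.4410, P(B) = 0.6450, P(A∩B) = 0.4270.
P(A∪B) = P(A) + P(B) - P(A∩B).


P(A∪B) = 0.4410 + 0.6450 - 0.4270
= 1.0860 - 0.4270
= 0.6590

P(A∪B) = 0.6590


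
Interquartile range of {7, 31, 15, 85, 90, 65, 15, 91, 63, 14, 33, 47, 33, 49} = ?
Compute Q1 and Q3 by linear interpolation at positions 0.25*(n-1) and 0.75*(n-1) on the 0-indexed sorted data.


Sorted: 7, 14, 15, 15, 31, 33, 33, 47, 49, 63, 65, 85, 90, 91
Q1 (25th %ile) = 19.0000
Q3 (75th %ile) = 64.5000
IQR = 64.5000 - 19.0000 = 45.5000

IQR = 45.5000


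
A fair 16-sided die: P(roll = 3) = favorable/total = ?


Favorable outcomes (roll = 3): 1
Total outcomes = 16
P = 1/16 = 0.0625

P = 0.0625


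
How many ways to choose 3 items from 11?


C(11,3) = 11!/(3! × 8!)
= 39916800/(6 × 40320)
= 165

C(11,3) = 165


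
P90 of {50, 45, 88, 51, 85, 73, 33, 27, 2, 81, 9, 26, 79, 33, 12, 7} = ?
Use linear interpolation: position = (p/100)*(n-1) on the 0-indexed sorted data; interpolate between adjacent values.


Sorted: 2, 7, 9, 12, 26, 27, 33, 33, 45, 50, 51, 73, 79, 81, 85, 88
n = 16
Index = 90/100 * 15 = 13.5000
Lower = data[13] = 81, Upper = data[14] = 85
P90 = 81 + 0.5000*(4) = 83.0000

P90 = 83.0000


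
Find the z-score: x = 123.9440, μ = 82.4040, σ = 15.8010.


z = (123.9440 - 82.4040)/15.8010
= 41.5400/15.8010
= 2.6289

z = 2.6289


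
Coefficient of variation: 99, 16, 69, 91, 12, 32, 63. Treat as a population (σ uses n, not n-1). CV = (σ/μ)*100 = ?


Mean = 54.5714
SD = 32.4911
CV = (32.4911/54.5714)*100 = 59.5387%

CV = 59.5387%


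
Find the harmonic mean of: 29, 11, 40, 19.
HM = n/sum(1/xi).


Sum of reciprocals = 1/29 + 1/11 + 1/40 + 1/19 = 0.203023
HM = 4/0.203023 = 19.7022

HM = 19.7022


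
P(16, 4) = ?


P(16,4) = 16!/12!
= 20922789888000/479001600
= 43680

P(16,4) = 43680


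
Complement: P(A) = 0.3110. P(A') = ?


P(not A) = 1 - 0.3110 = 0.6890

P(not A) = 0.6890


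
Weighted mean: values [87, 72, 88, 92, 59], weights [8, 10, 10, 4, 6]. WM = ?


Numerator = 87*8 + 72*10 + 88*10 + 92*4 + 59*6 = 3018
Denominator = 8 + 10 + 10 + 4 + 6 = 38
WM = 3018/38 = 79.4211

WM = 79.4211


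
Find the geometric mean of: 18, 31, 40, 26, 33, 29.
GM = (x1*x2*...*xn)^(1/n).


Product = 18 × 31 × 40 × 26 × 33 × 29 = 555366240
GM = 555366240^(1/6) = 28.6701

GM = 28.6701


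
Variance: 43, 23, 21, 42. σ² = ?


Mean = 32.2500
Squared deviations: 115.5625, 85.5625, 126.5625, 95.0625
Sum = 422.7500
Variance = 422.7500/4 = 105.6875

Variance = 105.6875


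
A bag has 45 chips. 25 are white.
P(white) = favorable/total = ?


P = 25/45 = 0.5556

P = 0.5556


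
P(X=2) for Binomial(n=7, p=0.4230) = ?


C(7,2) = 21
p^2 = 0.178929
(1-p)^5 = 0.063956
P = 21 * 0.178929 * 0.063956 = 0.2403

P(X=2) = 0.2403


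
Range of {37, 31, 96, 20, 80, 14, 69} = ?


Max = 96, Min = 14
Range = 96 - 14 = 82

Range = 82


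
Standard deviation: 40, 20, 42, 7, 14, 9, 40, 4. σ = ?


Mean = 22.0000
Variance = 229.2500
SD = sqrt(229.2500) = 15.1410

SD = 15.1410


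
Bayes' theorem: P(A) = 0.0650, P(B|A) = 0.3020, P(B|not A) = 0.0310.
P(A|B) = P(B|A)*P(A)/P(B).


P(B) = P(B|A)*P(A) + P(B|A')*P(A')
= 0.3020*0.0650 + 0.0310*0.9350
= 0.019630 + 0.028985 = 0.048615
P(A|B) = 0.019630/0.048615 = 0.4038

P(A|B) = 0.4038


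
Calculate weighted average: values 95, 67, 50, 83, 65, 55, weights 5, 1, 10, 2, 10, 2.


Numerator = 95*5 + 67*1 + 50*10 + 83*2 + 65*10 + 55*2 = 1968
Denominator = 5 + 1 + 10 + 2 + 10 + 2 = 30
WM = 1968/30 = 65.6000

WM = 65.6000


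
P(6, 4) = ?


P(6,4) = 6!/2!
= 720/2
= 360

P(6,4) = 360


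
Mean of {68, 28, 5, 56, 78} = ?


Sum = 68 + 28 + 5 + 56 + 78 = 235
n = 5
Mean = 235/5 = 47.0000

Mean = 47.0000


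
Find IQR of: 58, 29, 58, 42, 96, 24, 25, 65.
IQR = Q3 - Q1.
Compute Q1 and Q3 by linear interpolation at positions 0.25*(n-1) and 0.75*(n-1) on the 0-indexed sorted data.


Sorted: 24, 25, 29, 42, 58, 58, 65, 96
Q1 (25th %ile) = 28.0000
Q3 (75th %ile) = 59.7500
IQR = 59.7500 - 28.0000 = 31.7500

IQR = 31.7500


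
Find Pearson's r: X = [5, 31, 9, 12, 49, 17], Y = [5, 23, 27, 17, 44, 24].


Mean X = 20.5000, Mean Y = 23.3333
SD X = 15.163003, SD Y = 11.671428
Cov = 146.500000
r = 146.500000/(15.163003*11.671428) = 0.8278

r = 0.8278


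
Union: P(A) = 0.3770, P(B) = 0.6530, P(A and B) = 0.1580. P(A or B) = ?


P(A∪B) = 0.3770 + 0.6530 - 0.1580
= 1.0300 - 0.1580
= 0.8720

P(A∪B) = 0.8720


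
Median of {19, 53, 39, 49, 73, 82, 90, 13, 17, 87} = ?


Sorted: 13, 17, 19, 39, 49, 53, 73, 82, 87, 90
n = 10 (even)
Middle values: 49 and 53
Median = (49+53)/2 = 51.0000

Median = 51.0000


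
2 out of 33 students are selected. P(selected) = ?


P = 2/33 = 0.0606

P = 0.0606


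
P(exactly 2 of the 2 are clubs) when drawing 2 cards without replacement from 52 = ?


Hypergeometric: P(X=2) = C(13,2)·C(39,0) / C(52,2)
= 78 × 1 / 1326
= 78/1326 = 0.0588

P = 0.0588


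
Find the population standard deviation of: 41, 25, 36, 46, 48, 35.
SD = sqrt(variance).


Mean = 38.5000
Variance = 58.9167
SD = sqrt(58.9167) = 7.6757

SD = 7.6757


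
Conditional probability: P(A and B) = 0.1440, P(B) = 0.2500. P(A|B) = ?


P(A|B) = 0.1440/0.2500 = 0.5760

P(A|B) = 0.5760


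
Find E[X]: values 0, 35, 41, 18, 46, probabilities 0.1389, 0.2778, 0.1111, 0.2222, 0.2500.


E[X] = 0*0.1389 + 35*0.2778 + 41*0.1111 + 18*0.2222 + 46*0.2500
= 0 + 9.7230 + 4.5551 + 3.9996 + 11.5000
= 29.7777

E[X] = 29.7777


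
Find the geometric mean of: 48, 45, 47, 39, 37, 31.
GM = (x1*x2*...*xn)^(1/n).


Product = 48 × 45 × 47 × 39 × 37 × 31 = 4541294160
GM = 4541294160^(1/6) = 40.6940

GM = 40.6940


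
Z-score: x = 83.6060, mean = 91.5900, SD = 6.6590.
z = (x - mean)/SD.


z = (83.6060 - 91.5900)/6.6590
= -7.9840/6.6590
= -1.1990

z = -1.1990


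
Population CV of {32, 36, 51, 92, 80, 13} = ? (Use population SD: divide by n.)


Mean = 50.6667
SD = 27.5419
CV = (27.5419/50.6667)*100 = 54.3590%

CV = 54.3590%


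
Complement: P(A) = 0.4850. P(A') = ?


P(not A) = 1 - 0.4850 = 0.5150

P(not A) = 0.5150


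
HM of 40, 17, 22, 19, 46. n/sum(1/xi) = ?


Sum of reciprocals = 1/40 + 1/17 + 1/22 + 1/19 + 1/46 = 0.203649
HM = 5/0.203649 = 24.5521

HM = 24.5521


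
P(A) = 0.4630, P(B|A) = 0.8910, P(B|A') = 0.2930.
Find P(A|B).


P(B) = P(B|A)*P(A) + P(B|A')*P(A')
= 0.8910*0.4630 + 0.2930*0.5370
= 0.412533 + 0.157341 = 0.569874
P(A|B) = 0.412533/0.569874 = 0.7239

P(A|B) = 0.7239


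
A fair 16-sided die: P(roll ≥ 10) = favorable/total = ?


Favorable outcomes (roll ≥ 10): 7
Total outcomes = 16
P = 7/16 = 0.4375

P = 0.4375


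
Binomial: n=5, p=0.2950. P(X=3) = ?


C(5,3) = 10
p^3 = 0.025672
(1-p)^2 = 0.497025
P = 10 * 0.025672 * 0.497025 = 0.1276

P(X=3) = 0.1276


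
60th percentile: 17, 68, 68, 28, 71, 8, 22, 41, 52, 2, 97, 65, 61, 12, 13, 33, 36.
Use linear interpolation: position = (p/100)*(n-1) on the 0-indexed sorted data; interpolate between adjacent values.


Sorted: 2, 8, 12, 13, 17, 22, 28, 33, 36, 41, 52, 61, 65, 68, 68, 71, 97
n = 17
Index = 60/100 * 16 = 9.6000
Lower = data[9] = 41, Upper = data[10] = 52
P60 = 41 + 0.6000*(11) = 47.6000

P60 = 47.6000


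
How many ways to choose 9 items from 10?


C(10,9) = 10!/(9! × 1!)
= 3628800/(362880 × 1)
= 10

C(10,9) = 10


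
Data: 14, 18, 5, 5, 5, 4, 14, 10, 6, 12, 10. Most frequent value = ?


Frequencies: 4:1, 5:3, 6:1, 10:2, 12:1, 14:2, 18:1
Max frequency = 3
Mode = 5

Mode = 5


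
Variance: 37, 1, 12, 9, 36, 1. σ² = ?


Mean = 16.0000
Squared deviations: 441.0000, 225.0000, 16.0000, 49.0000, 400.0000, 225.0000
Sum = 1356.0000
Variance = 1356.0000/6 = 226.0000

Variance = 226.0000


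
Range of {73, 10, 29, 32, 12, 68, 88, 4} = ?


Max = 88, Min = 4
Range = 88 - 4 = 84

Range = 84


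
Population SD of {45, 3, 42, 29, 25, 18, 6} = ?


Mean = 24.0000
Variance = 227.4286
SD = sqrt(227.4286) = 15.0807

SD = 15.0807


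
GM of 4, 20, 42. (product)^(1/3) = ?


Product = 4 × 20 × 42 = 3360
GM = 3360^(1/3) = 14.9777

GM = 14.9777


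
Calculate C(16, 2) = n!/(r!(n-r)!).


C(16,2) = 16!/(2! × 14!)
= 20922789888000/(2 × 87178291200)
= 120

C(16,2) = 120


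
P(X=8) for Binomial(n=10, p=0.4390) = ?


C(10,8) = 45
p^8 = 0.001379
(1-p)^2 = 0.314721
P = 45 * 0.001379 * 0.314721 = 0.0195

P(X=8) = 0.0195


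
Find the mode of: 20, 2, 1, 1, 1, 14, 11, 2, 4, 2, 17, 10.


Frequencies: 1:3, 2:3, 4:1, 10:1, 11:1, 14:1, 17:1, 20:1
Max frequency = 3
Mode = 1, 2

Mode = 1, 2


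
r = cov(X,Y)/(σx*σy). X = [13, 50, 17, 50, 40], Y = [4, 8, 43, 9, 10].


Mean X = 34.0000, Mean Y = 14.8000
SD X = 15.987495, SD Y = 14.246403
Cov = -96.600000
r = -96.600000/(15.987495*14.246403) = -0.4241

r = -0.4241


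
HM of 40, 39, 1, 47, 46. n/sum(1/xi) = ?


Sum of reciprocals = 1/40 + 1/39 + 1/1 + 1/47 + 1/46 = 1.093657
HM = 5/1.093657 = 4.5718

HM = 4.5718


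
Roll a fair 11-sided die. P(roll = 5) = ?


Favorable outcomes (roll = 5): 1
Total outcomes = 11
P = 1/11 = 0.0909

P = 0.0909


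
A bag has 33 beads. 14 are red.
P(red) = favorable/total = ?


P = 14/33 = 0.4242

P = 0.4242


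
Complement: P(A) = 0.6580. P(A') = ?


P(not A) = 1 - 0.6580 = 0.3420

P(not A) = 0.3420


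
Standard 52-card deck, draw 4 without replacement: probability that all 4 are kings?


P(all kings) = (4/52) × (3/51) × (2/50) × (1/49)
= 3.6938e-06

P = 3.6938e-06


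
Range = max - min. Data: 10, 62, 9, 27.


Max = 62, Min = 9
Range = 62 - 9 = 53

Range = 53


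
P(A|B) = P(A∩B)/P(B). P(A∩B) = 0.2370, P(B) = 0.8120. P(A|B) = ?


P(A|B) = 0.2370/0.8120 = 0.2919

P(A|B) = 0.2919


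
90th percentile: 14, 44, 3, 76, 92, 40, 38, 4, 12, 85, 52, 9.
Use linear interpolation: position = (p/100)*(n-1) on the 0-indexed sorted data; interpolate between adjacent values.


Sorted: 3, 4, 9, 12, 14, 38, 40, 44, 52, 76, 85, 92
n = 12
Index = 90/100 * 11 = 9.9000
Lower = data[9] = 76, Upper = data[10] = 85
P90 = 76 + 0.9000*(9) = 84.1000

P90 = 84.1000


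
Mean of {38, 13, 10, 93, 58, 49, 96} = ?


Sum = 38 + 13 + 10 + 93 + 58 + 49 + 96 = 357
n = 7
Mean = 357/7 = 51.0000

Mean = 51.0000


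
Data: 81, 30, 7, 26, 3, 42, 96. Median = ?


Sorted: 3, 7, 26, 30, 42, 81, 96
n = 7 (odd)
Middle value = 30

Median = 30


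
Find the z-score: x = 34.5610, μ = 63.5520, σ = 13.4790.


z = (34.5610 - 63.5520)/13.4790
= -28.9910/13.4790
= -2.1508

z = -2.1508


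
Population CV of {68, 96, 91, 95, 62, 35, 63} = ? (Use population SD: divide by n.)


Mean = 72.8571
SD = 20.7944
CV = (20.7944/72.8571)*100 = 28.5414%

CV = 28.5414%


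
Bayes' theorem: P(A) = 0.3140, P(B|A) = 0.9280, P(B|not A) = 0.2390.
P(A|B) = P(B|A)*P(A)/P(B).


P(B) = P(B|A)*P(A) + P(B|A')*P(A')
= 0.9280*0.3140 + 0.2390*0.6860
= 0.291392 + 0.163954 = 0.455346
P(A|B) = 0.291392/0.455346 = 0.6399

P(A|B) = 0.6399


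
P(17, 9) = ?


P(17,9) = 17!/8!
= 355687428096000/40320
= 8821612800

P(17,9) = 8821612800


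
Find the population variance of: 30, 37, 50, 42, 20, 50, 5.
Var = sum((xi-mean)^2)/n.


Mean = 33.4286
Squared deviations: 11.7551, 12.7551, 274.6122, 73.4694, 180.3265, 274.6122, 808.1837
Sum = 1635.7143
Variance = 1635.7143/7 = 233.6735

Variance = 233.6735


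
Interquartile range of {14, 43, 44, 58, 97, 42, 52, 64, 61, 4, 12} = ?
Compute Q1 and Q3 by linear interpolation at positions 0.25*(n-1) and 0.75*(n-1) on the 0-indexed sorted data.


Sorted: 4, 12, 14, 42, 43, 44, 52, 58, 61, 64, 97
Q1 (25th %ile) = 28.0000
Q3 (75th %ile) = 59.5000
IQR = 59.5000 - 28.0000 = 31.5000

IQR = 31.5000


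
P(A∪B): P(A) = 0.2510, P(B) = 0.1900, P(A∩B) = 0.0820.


P(A∪B) = 0.2510 + 0.1900 - 0.0820
= 0.4410 - 0.0820
= 0.3590

P(A∪B) = 0.3590


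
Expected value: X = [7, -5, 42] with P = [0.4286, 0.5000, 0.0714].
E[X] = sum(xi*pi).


E[X] = 7*0.4286 - 5*0.5000 + 42*0.0714
= 3.0002 - 2.5000 + 2.9988
= 3.4990

E[X] = 3.4990


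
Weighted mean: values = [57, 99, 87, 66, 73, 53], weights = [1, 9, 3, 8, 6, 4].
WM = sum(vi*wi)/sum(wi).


Numerator = 57*1 + 99*9 + 87*3 + 66*8 + 73*6 + 53*4 = 2387
Denominator = 1 + 9 + 3 + 8 + 6 + 4 = 31
WM = 2387/31 = 77.0000

WM = 77.0000


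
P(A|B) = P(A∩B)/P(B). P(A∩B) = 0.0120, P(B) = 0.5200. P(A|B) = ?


P(A|B) = 0.0120/0.5200 = 0.0231

P(A|B) = 0.0231


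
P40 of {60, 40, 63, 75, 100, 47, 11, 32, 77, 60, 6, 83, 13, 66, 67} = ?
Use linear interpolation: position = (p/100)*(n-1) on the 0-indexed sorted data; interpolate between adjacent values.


Sorted: 6, 11, 13, 32, 40, 47, 60, 60, 63, 66, 67, 75, 77, 83, 100
n = 15
Index = 40/100 * 14 = 5.6000
Lower = data[5] = 47, Upper = data[6] = 60
P40 = 47 + 0.6000*(13) = 54.8000

P40 = 54.8000


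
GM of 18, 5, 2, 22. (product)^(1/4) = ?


Product = 18 × 5 × 2 × 22 = 3960
GM = 3960^(1/4) = 7.9328

GM = 7.9328


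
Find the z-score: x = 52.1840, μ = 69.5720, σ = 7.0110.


z = (52.1840 - 69.5720)/7.0110
= -17.3880/7.0110
= -2.4801

z = -2.4801


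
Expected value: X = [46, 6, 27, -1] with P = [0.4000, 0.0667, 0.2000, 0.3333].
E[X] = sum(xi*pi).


E[X] = 46*0.4000 + 6*0.0667 + 27*0.2000 - 1*0.3333
= 18.4000 + 0.4002 + 5.4000 - 0.3333
= 23.8669

E[X] = 23.8669


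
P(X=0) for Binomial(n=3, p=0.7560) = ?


C(3,0) = 1
p^0 = 1.000000
(1-p)^3 = 0.014527
P = 1 * 1.000000 * 0.014527 = 0.0145

P(X=0) = 0.0145


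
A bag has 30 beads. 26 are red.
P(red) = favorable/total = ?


P = 26/30 = 0.8667

P = 0.8667


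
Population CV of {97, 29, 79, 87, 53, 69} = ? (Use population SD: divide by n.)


Mean = 69.0000
SD = 22.5979
CV = (22.5979/69.0000)*100 = 32.7506%

CV = 32.7506%


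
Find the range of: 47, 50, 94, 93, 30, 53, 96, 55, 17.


Max = 96, Min = 17
Range = 96 - 17 = 79

Range = 79


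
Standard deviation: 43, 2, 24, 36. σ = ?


Mean = 26.2500
Variance = 242.1875
SD = sqrt(242.1875) = 15.5624

SD = 15.5624


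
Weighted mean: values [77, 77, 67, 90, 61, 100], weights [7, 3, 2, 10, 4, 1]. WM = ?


Numerator = 77*7 + 77*3 + 67*2 + 90*10 + 61*4 + 100*1 = 2148
Denominator = 7 + 3 + 2 + 10 + 4 + 1 = 27
WM = 2148/27 = 79.5556

WM = 79.5556


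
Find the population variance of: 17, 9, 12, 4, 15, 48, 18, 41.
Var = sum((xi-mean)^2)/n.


Mean = 20.5000
Squared deviations: 12.2500, 132.2500, 72.2500, 272.2500, 30.2500, 756.2500, 6.2500, 420.2500
Sum = 1702.0000
Variance = 1702.0000/8 = 212.7500

Variance = 212.7500


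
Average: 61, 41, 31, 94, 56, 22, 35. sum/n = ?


Sum = 61 + 41 + 31 + 94 + 56 + 22 + 35 = 340
n = 7
Mean = 340/7 = 48.5714

Mean = 48.5714


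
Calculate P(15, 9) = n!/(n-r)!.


P(15,9) = 15!/6!
= 1307674368000/720
= 1816214400

P(15,9) = 1816214400


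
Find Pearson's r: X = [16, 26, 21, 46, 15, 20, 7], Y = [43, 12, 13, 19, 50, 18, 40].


Mean X = 21.5714, Mean Y = 27.8571
SD X = 11.374874, SD Y = 14.710818
Cov = -95.632653
r = -95.632653/(11.374874*14.710818) = -0.5715

r = -0.5715


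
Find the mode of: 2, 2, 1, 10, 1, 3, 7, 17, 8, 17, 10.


Frequencies: 1:2, 2:2, 3:1, 7:1, 8:1, 10:2, 17:2
Max frequency = 2
Mode = 1, 2, 10, 17

Mode = 1, 2, 10, 17


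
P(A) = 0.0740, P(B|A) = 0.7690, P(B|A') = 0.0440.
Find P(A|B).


P(B) = P(B|A)*P(A) + P(B|A')*P(A')
= 0.7690*0.0740 + 0.0440*0.9260
= 0.056906 + 0.040744 = 0.097650
P(A|B) = 0.056906/0.097650 = 0.5828

P(A|B) = 0.5828


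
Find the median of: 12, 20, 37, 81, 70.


Sorted: 12, 20, 37, 70, 81
n = 5 (odd)
Middle value = 37

Median = 37


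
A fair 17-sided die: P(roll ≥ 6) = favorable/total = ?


Favorable outcomes (roll ≥ 6): 12
Total outcomes = 17
P = 12/17 = 0.7059

P = 0.7059


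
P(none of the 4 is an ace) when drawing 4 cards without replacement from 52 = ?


P(no aces) = (48/52) × (47/51) × (46/50) × (45/49)
= 0.7187

P = 0.7187


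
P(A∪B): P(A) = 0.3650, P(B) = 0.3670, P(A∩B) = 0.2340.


P(A∪B) = 0.3650 + 0.3670 - 0.2340
= 0.7320 - 0.2340
= 0.4980

P(A∪B) = 0.4980


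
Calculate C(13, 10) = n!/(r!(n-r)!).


C(13,10) = 13!/(10! × 3!)
= 6227020800/(3628800 × 6)
= 286

C(13,10) = 286


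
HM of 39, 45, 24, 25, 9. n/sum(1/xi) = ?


Sum of reciprocals = 1/39 + 1/45 + 1/24 + 1/25 + 1/9 = 0.240641
HM = 5/0.240641 = 20.7778

HM = 20.7778


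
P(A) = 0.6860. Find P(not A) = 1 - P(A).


P(not A) = 1 - 0.6860 = 0.3140

P(not A) = 0.3140


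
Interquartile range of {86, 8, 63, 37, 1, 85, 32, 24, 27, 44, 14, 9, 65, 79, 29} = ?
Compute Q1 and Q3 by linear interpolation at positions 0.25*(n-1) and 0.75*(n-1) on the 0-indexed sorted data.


Sorted: 1, 8, 9, 14, 24, 27, 29, 32, 37, 44, 63, 65, 79, 85, 86
Q1 (25th %ile) = 19.0000
Q3 (75th %ile) = 64.0000
IQR = 64.0000 - 19.0000 = 45.0000

IQR = 45.0000


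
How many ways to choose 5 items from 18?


C(18,5) = 18!/(5! × 13!)
= 6402373705728000/(120 × 6227020800)
= 8568

C(18,5) = 8568


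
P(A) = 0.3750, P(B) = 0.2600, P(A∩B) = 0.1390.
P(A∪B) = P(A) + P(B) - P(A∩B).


P(A∪B) = 0.3750 + 0.2600 - 0.1390
= 0.6350 - 0.1390
= 0.4960

P(A∪B) = 0.4960


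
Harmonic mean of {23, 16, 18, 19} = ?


Sum of reciprocals = 1/23 + 1/16 + 1/18 + 1/19 = 0.214165
HM = 4/0.214165 = 18.6772

HM = 18.6772


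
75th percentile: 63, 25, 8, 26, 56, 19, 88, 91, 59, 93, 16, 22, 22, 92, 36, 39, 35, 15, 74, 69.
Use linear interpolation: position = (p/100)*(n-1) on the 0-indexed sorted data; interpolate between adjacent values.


Sorted: 8, 15, 16, 19, 22, 22, 25, 26, 35, 36, 39, 56, 59, 63, 69, 74, 88, 91, 92, 93
n = 20
Index = 75/100 * 19 = 14.2500
Lower = data[14] = 69, Upper = data[15] = 74
P75 = 69 + 0.2500*(5) = 70.2500

P75 = 70.2500


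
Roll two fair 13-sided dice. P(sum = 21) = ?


Total outcomes = 13×13 = 169
Favorable (sum = 21): 6
P = 6/169 = 0.0355

P = 0.0355


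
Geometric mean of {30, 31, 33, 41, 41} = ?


Product = 30 × 31 × 33 × 41 × 41 = 51589890
GM = 51589890^(1/5) = 34.8749

GM = 34.8749


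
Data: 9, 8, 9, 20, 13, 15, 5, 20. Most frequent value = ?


Frequencies: 5:1, 8:1, 9:2, 13:1, 15:1, 20:2
Max frequency = 2
Mode = 9, 20

Mode = 9, 20


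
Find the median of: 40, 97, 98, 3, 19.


Sorted: 3, 19, 40, 97, 98
n = 5 (odd)
Middle value = 40

Median = 40


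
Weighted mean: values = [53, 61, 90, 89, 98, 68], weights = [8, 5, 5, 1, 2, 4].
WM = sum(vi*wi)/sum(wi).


Numerator = 53*8 + 61*5 + 90*5 + 89*1 + 98*2 + 68*4 = 1736
Denominator = 8 + 5 + 5 + 1 + 2 + 4 = 25
WM = 1736/25 = 69.4400

WM = 69.4400


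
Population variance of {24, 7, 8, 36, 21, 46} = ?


Mean = 23.6667
Squared deviations: 0.1111, 277.7778, 245.4444, 152.1111, 7.1111, 498.7778
Sum = 1181.3333
Variance = 1181.3333/6 = 196.8889

Variance = 196.8889


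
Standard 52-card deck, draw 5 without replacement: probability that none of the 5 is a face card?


P(no face cards) = (40/52) × (39/51) × (38/50) × (37/49) × (36/48)
= 0.2532

P = 0.2532


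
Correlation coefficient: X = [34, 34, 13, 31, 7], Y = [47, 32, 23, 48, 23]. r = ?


Mean X = 23.8000, Mean Y = 34.6000
SD X = 11.478676, SD Y = 11.038116
Cov = 103.320000
r = 103.320000/(11.478676*11.038116) = 0.8155

r = 0.8155


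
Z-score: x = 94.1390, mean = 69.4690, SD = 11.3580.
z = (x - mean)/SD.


z = (94.1390 - 69.4690)/11.3580
= 24.6700/11.3580
= 2.1720

z = 2.1720


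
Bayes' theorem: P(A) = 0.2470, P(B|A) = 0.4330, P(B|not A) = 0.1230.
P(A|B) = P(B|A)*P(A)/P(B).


P(B) = P(B|A)*P(A) + P(B|A')*P(A')
= 0.4330*0.2470 + 0.1230*0.7530
= 0.106951 + 0.092619 = 0.199570
P(A|B) = 0.106951/0.199570 = 0.5359

P(A|B) = 0.5359


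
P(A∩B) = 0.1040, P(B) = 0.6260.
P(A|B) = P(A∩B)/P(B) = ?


P(A|B) = 0.1040/0.6260 = 0.1661

P(A|B) = 0.1661


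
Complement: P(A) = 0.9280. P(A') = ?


P(not A) = 1 - 0.9280 = 0.0720

P(not A) = 0.0720


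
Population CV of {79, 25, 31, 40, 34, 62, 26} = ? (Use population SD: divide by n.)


Mean = 42.4286
SD = 18.9047
CV = (18.9047/42.4286)*100 = 44.5565%

CV = 44.5565%


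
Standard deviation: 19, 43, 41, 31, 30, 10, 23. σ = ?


Mean = 28.1429
Variance = 119.5510
SD = sqrt(119.5510) = 10.9339

SD = 10.9339


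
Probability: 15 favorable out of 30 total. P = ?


P = 15/30 = 0.5000

P = 0.5000


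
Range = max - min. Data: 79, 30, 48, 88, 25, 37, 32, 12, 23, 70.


Max = 88, Min = 12
Range = 88 - 12 = 76

Range = 76


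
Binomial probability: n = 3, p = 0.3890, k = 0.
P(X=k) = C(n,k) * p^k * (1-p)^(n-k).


C(3,0) = 1
p^0 = 1.000000
(1-p)^3 = 0.228099
P = 1 * 1.000000 * 0.228099 = 0.2281

P(X=0) = 0.2281


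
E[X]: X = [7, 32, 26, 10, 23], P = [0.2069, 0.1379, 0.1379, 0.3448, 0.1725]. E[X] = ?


E[X] = 7*0.2069 + 32*0.1379 + 26*0.1379 + 10*0.3448 + 23*0.1725
= 1.4483 + 4.4128 + 3.5854 + 3.4480 + 3.9675
= 16.8620

E[X] = 16.8620


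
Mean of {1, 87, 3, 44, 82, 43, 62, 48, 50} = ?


Sum = 1 + 87 + 3 + 44 + 82 + 43 + 62 + 48 + 50 = 420
n = 9
Mean = 420/9 = 46.6667

Mean = 46.6667


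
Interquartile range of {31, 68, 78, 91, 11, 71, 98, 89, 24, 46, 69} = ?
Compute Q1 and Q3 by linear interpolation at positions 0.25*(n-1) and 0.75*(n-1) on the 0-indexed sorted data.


Sorted: 11, 24, 31, 46, 68, 69, 71, 78, 89, 91, 98
Q1 (25th %ile) = 38.5000
Q3 (75th %ile) = 83.5000
IQR = 83.5000 - 38.5000 = 45.0000

IQR = 45.0000


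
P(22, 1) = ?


P(22,1) = 22!/21!
= 1124000727777607680000/51090942171709440000
= 22

P(22,1) = 22


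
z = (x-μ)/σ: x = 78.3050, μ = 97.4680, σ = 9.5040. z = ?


z = (78.3050 - 97.4680)/9.5040
= -19.1630/9.5040
= -2.0163

z = -2.0163


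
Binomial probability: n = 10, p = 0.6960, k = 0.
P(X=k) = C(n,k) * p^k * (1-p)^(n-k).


C(10,0) = 1
p^0 = 1.000000
(1-p)^10 = 6.741179e-06
P = 1 * 1.000000 * 6.741179e-06 = 6.7412e-06

P(X=0) = 6.7412e-06


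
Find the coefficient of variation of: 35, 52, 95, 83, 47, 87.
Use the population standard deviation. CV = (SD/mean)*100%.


Mean = 66.5000
SD = 22.6844
CV = (22.6844/66.5000)*100 = 34.1119%

CV = 34.1119%


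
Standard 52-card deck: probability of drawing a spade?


13 spades in 52 cards
P = 13/52 = 0.2500

P = 0.2500


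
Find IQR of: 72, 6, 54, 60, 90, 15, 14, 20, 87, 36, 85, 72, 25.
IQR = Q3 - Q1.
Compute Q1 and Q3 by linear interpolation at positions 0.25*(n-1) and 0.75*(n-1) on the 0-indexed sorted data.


Sorted: 6, 14, 15, 20, 25, 36, 54, 60, 72, 72, 85, 87, 90
Q1 (25th %ile) = 20.0000
Q3 (75th %ile) = 72.0000
IQR = 72.0000 - 20.0000 = 52.0000

IQR = 52.0000


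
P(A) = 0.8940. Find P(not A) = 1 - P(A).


P(not A) = 1 - 0.8940 = 0.1060

P(not A) = 0.1060


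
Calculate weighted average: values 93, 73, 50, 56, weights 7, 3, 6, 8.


Numerator = 93*7 + 73*3 + 50*6 + 56*8 = 1618
Denominator = 7 + 3 + 6 + 8 = 24
WM = 1618/24 = 67.4167

WM = 67.4167


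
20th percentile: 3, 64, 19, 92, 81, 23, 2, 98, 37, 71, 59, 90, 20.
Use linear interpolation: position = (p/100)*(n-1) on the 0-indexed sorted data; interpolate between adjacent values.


Sorted: 2, 3, 19, 20, 23, 37, 59, 64, 71, 81, 90, 92, 98
n = 13
Index = 20/100 * 12 = 2.4000
Lower = data[2] = 19, Upper = data[3] = 20
P20 = 19 + 0.4000*(1) = 19.4000

P20 = 19.4000


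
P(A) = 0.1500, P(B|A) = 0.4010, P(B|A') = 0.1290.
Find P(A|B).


P(B) = P(B|A)*P(A) + P(B|A')*P(A')
= 0.4010*0.1500 + 0.1290*0.8500
= 0.060150 + 0.109650 = 0.169800
P(A|B) = 0.060150/0.169800 = 0.3542

P(A|B) = 0.3542


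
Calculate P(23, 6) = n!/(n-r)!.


P(23,6) = 23!/17!
= 25852016738884976640000/355687428096000
= 72681840

P(23,6) = 72681840
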